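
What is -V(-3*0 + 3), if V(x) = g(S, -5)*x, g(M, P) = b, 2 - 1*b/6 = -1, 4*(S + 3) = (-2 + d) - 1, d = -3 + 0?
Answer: -54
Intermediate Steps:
d = -3
S = -9/2 (S = -3 + ((-2 - 3) - 1)/4 = -3 + (-5 - 1)/4 = -3 + (1/4)*(-6) = -3 - 3/2 = -9/2 ≈ -4.5000)
b = 18 (b = 12 - 6*(-1) = 12 + 6 = 18)
g(M, P) = 18
V(x) = 18*x
-V(-3*0 + 3) = -18*(-3*0 + 3) = -18*(0 + 3) = -18*3 = -1*54 = -54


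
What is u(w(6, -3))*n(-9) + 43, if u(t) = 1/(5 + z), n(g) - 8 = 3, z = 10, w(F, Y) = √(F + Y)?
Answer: 656/15 ≈ 43.733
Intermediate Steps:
n(g) = 11 (n(g) = 8 + 3 = 11)
u(t) = 1/15 (u(t) = 1/(5 + 10) = 1/15)
u(w(6, -3))*n(-9) + 43 = (1/15)*11 + 43 = 11/15 + 43 = 656/15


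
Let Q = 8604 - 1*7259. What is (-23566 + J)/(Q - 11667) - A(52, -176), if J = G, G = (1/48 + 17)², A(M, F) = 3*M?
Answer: -281257381/1829376 ≈ -153.74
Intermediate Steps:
Q = 1345 (Q = 8604 - 7259 = 1345)
G = 667489/2304 (G = (1/48 + 17)² = (817/48)² = 667489/2304 ≈ 289.71)
J = 667489/2304 ≈ 289.71
(-23566 + J)/(Q - 11667) - A(52, -176) = (-23566 + 667489/2304)/(1345 - 11667) - 3*52 = -53628575/2304/(-10322) - 1*156 = -53628575/2304*(-1/10322) - 156 = 4125275/1829376 - 156 = -281257381/1829376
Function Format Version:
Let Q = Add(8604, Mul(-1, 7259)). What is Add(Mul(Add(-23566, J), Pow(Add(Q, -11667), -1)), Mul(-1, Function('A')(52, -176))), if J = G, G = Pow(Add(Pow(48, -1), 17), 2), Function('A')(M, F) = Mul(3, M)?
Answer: Rational(-281257381, 1829376) ≈ -153.74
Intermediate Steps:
Q = 1345 (Q = Add(8604, -7259) = 1345)
G = Rational(667489, 2304) (G = Pow(Add(Rational(1, 48), 17), 2) = Pow(Rational(817, 48), 2) = Rational(667489, 2304) ≈ 289.71)
J = Rational(667489, 2304) ≈ 289.71
Add(Mul(Add(-23566, J), Pow(Add(Q, -11667), -1)), Mul(-1, Function('A')(52, -176))) = Add(Mul(Add(-23566, Rational(667489, 2304)), Pow(Add(1345, -11667), -1)), Mul(-1, Mul(3, 52))) = Add(Mul(Rational(-53628575, 2304), Pow(-10322, -1)), Mul(-1, 156)) = Add(Mul(Rational(-53628575, 2304), Rational(-1, 10322)), -156) = Add(Rational(4125275, 1829376), -156) = Rational(-281257381, 1829376)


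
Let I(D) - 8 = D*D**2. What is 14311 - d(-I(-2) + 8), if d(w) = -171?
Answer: 14482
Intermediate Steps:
I(D) = 8 + D**3 (I(D) = 8 + D*D**2 = 8 + D**3)
14311 - d(-I(-2) + 8) = 14311 - 1*(-171) = 14311 + 171 = 14482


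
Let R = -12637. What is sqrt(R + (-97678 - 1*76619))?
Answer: I*sqrt(186934) ≈ 432.36*I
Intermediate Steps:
sqrt(R + (-97678 - 1*76619)) = sqrt(-12637 + (-97678 - 1*76619)) = sqrt(-12637 + (-97678 - 76619)) = sqrt(-12637 - 174297) = sqrt(-186934) = I*sqrt(186934)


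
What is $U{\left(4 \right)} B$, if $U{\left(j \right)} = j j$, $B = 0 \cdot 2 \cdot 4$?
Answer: $0$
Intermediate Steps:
$B = 0$ ($B = 0 \cdot 4 = 0$)
$U{\left(j \right)} = j^{2}$
$U{\left(4 \right)} B = 4^{2} \cdot 0 = 16 \cdot 0 = 0$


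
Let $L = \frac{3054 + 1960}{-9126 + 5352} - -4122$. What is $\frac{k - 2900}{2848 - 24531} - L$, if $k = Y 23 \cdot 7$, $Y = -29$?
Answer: $- \frac{168586372178}{40915821} \approx -4120.3$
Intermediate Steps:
$k = -4669$ ($k = \left(-29\right) 23 \cdot 7 = \left(-667\right) 7 = -4669$)
$L = \frac{7775707}{1887}$ ($L = \frac{5014}{-3774} + 4122 = 5014 \left(- \frac{1}{3774}\right) + 4122 = - \frac{2507}{1887} + 4122 = \frac{7775707}{1887} \approx 4120.7$)
$\frac{k - 2900}{2848 - 24531} - L = \frac{-4669 - 2900}{2848 - 24531} - \frac{7775707}{1887} = - \frac{7569}{-21683} - \frac{7775707}{1887} = \left(-7569\right) \left(- \frac{1}{21683}\right) - \frac{7775707}{1887} = \frac{7569}{21683} - \frac{7775707}{1887} = - \frac{168586372178}{40915821}$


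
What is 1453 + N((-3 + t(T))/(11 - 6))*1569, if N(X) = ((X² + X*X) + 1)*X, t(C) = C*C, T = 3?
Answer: 1094783/125 ≈ 8758.3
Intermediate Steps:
t(C) = C²
N(X) = X*(1 + 2*X²) (N(X) = ((X² + X²) + 1)*X = (2*X² + 1)*X = (1 + 2*X²)*X = X*(1 + 2*X²))
1453 + N((-3 + t(T))/(11 - 6))*1569 = 1453 + ((-3 + 3²)/(11 - 6) + 2*((-3 + 3²)/(11 - 6))³)*1569 = 1453 + ((-3 + 9)/5 + 2*((-3 + 9)/5)³)*1569 = 1453 + (6*(⅕) + 2*(6*(⅕))³)*1569 = 1453 + (6/5 + 2*(6/5)³)*1569 = 1453 + (6/5 + 2*(216/125))*1569 = 1453 + (6/5 + 432/125)*1569 = 1453 + (582/125)*1569 = 1453 + 913158/125 = 1094783/125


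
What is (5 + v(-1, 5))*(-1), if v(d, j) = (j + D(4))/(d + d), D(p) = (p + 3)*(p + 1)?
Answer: 15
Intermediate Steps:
D(p) = (1 + p)*(3 + p) (D(p) = (3 + p)*(1 + p) = (1 + p)*(3 + p))
v(d, j) = (35 + j)/(2*d) (v(d, j) = (j + (3 + 4² + 4*4))/(d + d) = (j + (3 + 16 + 16))/((2*d)) = (j + 35)*(1/(2*d)) = (35 + j)*(1/(2*d)) = (35 + j)/(2*d))
(5 + v(-1, 5))*(-1) = (5 + (½)*(35 + 5)/(-1))*(-1) = (5 + (½)*(-1)*40)*(-1) = (5 - 20)*(-1) = -15*(-1) = 15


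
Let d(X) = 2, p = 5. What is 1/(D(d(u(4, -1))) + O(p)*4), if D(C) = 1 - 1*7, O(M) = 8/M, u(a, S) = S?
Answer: 5/2 ≈ 2.5000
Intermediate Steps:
D(C) = -6 (D(C) = 1 - 7 = -6)
1/(D(d(u(4, -1))) + O(p)*4) = 1/(-6 + (8/5)*4) = 1/(-6 + 32/5) = 1/(⅖) = 5/2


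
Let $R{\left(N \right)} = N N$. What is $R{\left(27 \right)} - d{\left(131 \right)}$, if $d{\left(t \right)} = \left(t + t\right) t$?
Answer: $-33593$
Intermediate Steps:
$R{\left(N \right)} = N^{2}$
$d{\left(t \right)} = 2 t^{2}$ ($d{\left(t \right)} = 2 t t = 2 t^{2}$)
$R{\left(27 \right)} - d{\left(131 \right)} = 27^{2} - 2 \cdot 131^{2} = 729 - 2 \cdot 17161 = 729 - 34322 = -33593$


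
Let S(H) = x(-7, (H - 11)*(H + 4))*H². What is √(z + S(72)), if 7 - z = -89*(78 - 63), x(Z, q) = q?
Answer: √24034366 ≈ 4902.5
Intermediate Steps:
z = 1342 (z = 7 - (-89)*(78 - 63) = 7 - (-89)*15 = 7 - 1*(-1335) = 7 + 1335 = 1342)
S(H) = H²*(-11 + H)*(4 + H) (S(H) = ((H - 11)*(H + 4))*H² = ((-11 + H)*(4 + H))*H² = H²*(-11 + H)*(4 + H))
√(z + S(72)) = √(1342 + 72²*(-44 + 72² - 7*72)) = √(1342 + 5184*(-44 + 5184 - 504)) = √(1342 + 5184*4636) = √(1342 + 24033024) = √24034366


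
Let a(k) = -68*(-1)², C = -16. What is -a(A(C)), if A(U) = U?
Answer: 68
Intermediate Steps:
a(k) = -68 (a(k) = -68*1 = -68)
-a(A(C)) = -1*(-68) = 68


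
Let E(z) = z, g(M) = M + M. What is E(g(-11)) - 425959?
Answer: -425981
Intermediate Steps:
g(M) = 2*M
E(g(-11)) - 425959 = 2*(-11) - 425959 = -22 - 425959 = -425981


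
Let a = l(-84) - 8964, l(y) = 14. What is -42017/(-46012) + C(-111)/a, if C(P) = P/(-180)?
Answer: 5640356639/6177111000 ≈ 0.91311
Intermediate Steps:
a = -8950 (a = 14 - 8964 = -8950)
C(P) = -P/180 (C(P) = P*(-1/180) = -P/180)
-42017/(-46012) + C(-111)/a = -42017/(-46012) - 1/180*(-111)/(-8950) = -42017*(-1/46012) + (37/60)*(-1/8950) = 42017/46012 - 37/537000 = 5640356639/6177111000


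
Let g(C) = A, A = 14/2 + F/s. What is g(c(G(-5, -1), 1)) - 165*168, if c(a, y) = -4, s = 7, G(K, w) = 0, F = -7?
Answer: -27714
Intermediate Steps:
A = 6 (A = 14/2 - 7/7 = 14*(1/2) - 7*1/7 = 7 - 1 = 6)
g(C) = 6
g(c(G(-5, -1), 1)) - 165*168 = 6 - 165*168 = 6 - 27720 = -27714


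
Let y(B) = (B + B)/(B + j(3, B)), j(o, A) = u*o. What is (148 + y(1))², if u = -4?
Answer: 2643876/121 ≈ 21850.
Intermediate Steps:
j(o, A) = -4*o
y(B) = 2*B/(-12 + B) (y(B) = (B + B)/(B - 4*3) = (2*B)/(B - 12) = (2*B)/(-12 + B) = 2*B/(-12 + B))
(148 + y(1))² = (148 + 2*1/(-12 + 1))² = (148 + 2*1/(-11))² = (148 + 2*1*(-1/11))² = (148 - 2/11)² = (1626/11)² = 2643876/121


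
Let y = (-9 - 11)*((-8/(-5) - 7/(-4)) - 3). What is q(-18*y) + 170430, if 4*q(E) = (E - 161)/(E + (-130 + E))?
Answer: 83169805/488 ≈ 1.7043e+5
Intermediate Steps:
y = -7 (y = -20*((-8*(-⅕) - 7*(-¼)) - 3) = -20*((8/5 + 7/4) - 3) = -20*(67/20 - 3) = -20*7/20 = -7)
q(E) = (-161 + E)/(4*(-130 + 2*E)) (q(E) = ((E - 161)/(E + (-130 + E)))/4 = ((-161 + E)/(-130 + 2*E))/4 = (-161 + E)/(4*(-130 + 2*E)))
q(-18*y) + 170430 = (-161 - 18*(-7))/(8*(-65 - 18*(-7))) + 170430 = (-161 + 126)/(8*(-65 + 126)) + 170430 = (⅛)*(-35)/61 + 170430 = (⅛)*(1/61)*(-35) + 170430 = -35/488 + 170430 = 83169805/488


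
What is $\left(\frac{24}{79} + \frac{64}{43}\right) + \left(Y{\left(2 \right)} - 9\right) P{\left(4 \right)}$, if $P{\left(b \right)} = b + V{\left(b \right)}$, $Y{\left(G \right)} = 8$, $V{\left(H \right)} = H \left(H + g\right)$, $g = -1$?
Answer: $- \frac{48264}{3397} \approx -14.208$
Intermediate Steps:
$V{\left(H \right)} = H \left(-1 + H\right)$ ($V{\left(H \right)} = H \left(H - 1\right) = H \left(-1 + H\right)$)
$P{\left(b \right)} = b + b \left(-1 + b\right)$
$\left(\frac{24}{79} + \frac{64}{43}\right) + \left(Y{\left(2 \right)} - 9\right) P{\left(4 \right)} = \left(\frac{24}{79} + \frac{64}{43}\right) + \left(8 - 9\right) 4^{2} = \left(24 \cdot \frac{1}{79} + 64 \cdot \frac{1}{43}\right) - 16 = \left(\frac{24}{79} + \frac{64}{43}\right) - 16 = \frac{6088}{3397} - 16 = - \frac{48264}{3397}$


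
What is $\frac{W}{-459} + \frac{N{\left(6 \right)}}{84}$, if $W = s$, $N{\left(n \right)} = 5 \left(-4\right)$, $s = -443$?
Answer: $\frac{2336}{3213} \approx 0.72705$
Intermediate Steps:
$N{\left(n \right)} = -20$
$W = -443$
$\frac{W}{-459} + \frac{N{\left(6 \right)}}{84} = - \frac{443}{-459} - \frac{20}{84} = \left(-443\right) \left(- \frac{1}{459}\right) - \frac{5}{21} = \frac{443}{459} - \frac{5}{21} = \frac{2336}{3213}$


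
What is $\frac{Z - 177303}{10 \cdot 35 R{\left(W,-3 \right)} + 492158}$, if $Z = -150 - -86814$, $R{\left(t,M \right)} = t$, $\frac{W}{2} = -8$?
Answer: $- \frac{10071}{54062} \approx -0.18629$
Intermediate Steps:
$W = -16$ ($W = 2 \left(-8\right) = -16$)
$Z = 86664$ ($Z = -150 + 86814 = 86664$)
$\frac{Z - 177303}{10 \cdot 35 R{\left(W,-3 \right)} + 492158} = \frac{86664 - 177303}{10 \cdot 35 \left(-16\right) + 492158} = - \frac{90639}{350 \left(-16\right) + 492158} = - \frac{90639}{-5600 + 492158} = - \frac{90639}{486558} = \left(-90639\right) \frac{1}{486558} = - \frac{10071}{54062}$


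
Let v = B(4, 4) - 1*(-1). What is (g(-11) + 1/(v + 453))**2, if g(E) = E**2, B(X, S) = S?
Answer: 3071265561/209764 ≈ 14642.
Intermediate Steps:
v = 5 (v = 4 - 1*(-1) = 4 + 1 = 5)
(g(-11) + 1/(v + 453))**2 = ((-11)**2 + 1/(5 + 453))**2 = (121 + 1/458)**2 = (55419/458)**2 = 3071265561/209764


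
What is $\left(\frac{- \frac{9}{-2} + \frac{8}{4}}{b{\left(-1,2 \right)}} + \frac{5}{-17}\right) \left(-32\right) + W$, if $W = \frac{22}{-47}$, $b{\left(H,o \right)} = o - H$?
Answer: $- \frac{144754}{2397} \approx -60.39$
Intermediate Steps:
$W = - \frac{22}{47}$ ($W = 22 \left(- \frac{1}{47}\right) = - \frac{22}{47} \approx -0.46809$)
$\left(\frac{- \frac{9}{-2} + \frac{8}{4}}{b{\left(-1,2 \right)}} + \frac{5}{-17}\right) \left(-32\right) + W = \left(\frac{- \frac{9}{-2} + \frac{8}{4}}{2 - -1} + \frac{5}{-17}\right) \left(-32\right) - \frac{22}{47} = \left(\frac{\left(-9\right) \left(- \frac{1}{2}\right) + 8 \cdot \frac{1}{4}}{2 + 1} + 5 \left(- \frac{1}{17}\right)\right) \left(-32\right) - \frac{22}{47} = \left(\frac{\frac{9}{2} + 2}{3} - \frac{5}{17}\right) \left(-32\right) - \frac{22}{47} = \left(\frac{13}{2} \cdot \frac{1}{3} - \frac{5}{17}\right) \left(-32\right) - \frac{22}{47} = \left(\frac{13}{6} - \frac{5}{17}\right) \left(-32\right) - \frac{22}{47} = \frac{191}{102} \left(-32\right) - \frac{22}{47} = - \frac{3056}{51} - \frac{22}{47} = - \frac{144754}{2397}$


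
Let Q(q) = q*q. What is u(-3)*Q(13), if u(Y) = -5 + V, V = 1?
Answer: -676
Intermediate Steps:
Q(q) = q²
u(Y) = -4 (u(Y) = -5 + 1 = -4)
u(-3)*Q(13) = -4*13² = -4*169 = -676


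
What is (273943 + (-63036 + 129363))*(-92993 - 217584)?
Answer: -105680035790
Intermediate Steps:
(273943 + (-63036 + 129363))*(-92993 - 217584) = (273943 + 66327)*(-310577) = 340270*(-310577) = -105680035790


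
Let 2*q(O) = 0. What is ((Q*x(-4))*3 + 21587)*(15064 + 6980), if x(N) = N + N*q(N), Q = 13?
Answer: 472424964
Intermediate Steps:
q(O) = 0 (q(O) = (½)*0 = 0)
x(N) = N (x(N) = N + N*0 = N + 0 = N)
((Q*x(-4))*3 + 21587)*(15064 + 6980) = ((13*(-4))*3 + 21587)*(15064 + 6980) = (-52*3 + 21587)*22044 = (-156 + 21587)*22044 = 21431*22044 = 472424964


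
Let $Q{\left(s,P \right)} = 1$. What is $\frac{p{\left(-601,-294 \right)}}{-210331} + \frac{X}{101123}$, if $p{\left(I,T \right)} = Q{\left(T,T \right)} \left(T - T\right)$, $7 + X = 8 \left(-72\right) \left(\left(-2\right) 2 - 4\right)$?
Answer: $\frac{4601}{101123} \approx 0.045499$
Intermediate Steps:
$X = 4601$ ($X = -7 + 8 \left(-72\right) \left(\left(-2\right) 2 - 4\right) = -7 - 576 \left(-4 - 4\right) = -7 - -4608 = -7 + 4608 = 4601$)
$p{\left(I,T \right)} = 0$ ($p{\left(I,T \right)} = 1 \left(T - T\right) = 1 \cdot 0 = 0$)
$\frac{p{\left(-601,-294 \right)}}{-210331} + \frac{X}{101123} = \frac{0}{-210331} + \frac{4601}{101123} = 0 \left(- \frac{1}{210331}\right) + 4601 \cdot \frac{1}{101123} = 0 + \frac{4601}{101123} = \frac{4601}{101123}$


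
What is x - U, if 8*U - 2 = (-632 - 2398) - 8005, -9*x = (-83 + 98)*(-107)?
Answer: 37379/24 ≈ 1557.5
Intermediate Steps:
x = 535/3 (x = -(-83 + 98)*(-107)/9 = -5*(-107)/3 = -⅑*(-1605) = 535/3 ≈ 178.33)
U = -11033/8 (U = ¼ + ((-632 - 2398) - 8005)/8 = ¼ + (-3030 - 8005)/8 = ¼ + (⅛)*(-11035) = ¼ - 11035/8 = -11033/8 ≈ -1379.1)
x - U = 535/3 - 1*(-11033/8) = 535/3 + 11033/8 = 37379/24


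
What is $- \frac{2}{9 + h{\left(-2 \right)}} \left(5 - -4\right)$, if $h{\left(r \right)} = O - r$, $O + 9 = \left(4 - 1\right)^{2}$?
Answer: $- \frac{18}{11} \approx -1.6364$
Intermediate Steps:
$O = 0$ ($O = -9 + \left(4 - 1\right)^{2} = -9 + 3^{2} = -9 + 9 = 0$)
$h{\left(r \right)} = - r$ ($h{\left(r \right)} = 0 - r = - r$)
$- \frac{2}{9 + h{\left(-2 \right)}} \left(5 - -4\right) = - \frac{2}{9 - -2} \left(5 - -4\right) = - \frac{2}{9 + 2} \left(5 + 4\right) = - \frac{2}{11} \cdot 9 = \left(-2\right) \frac{1}{11} \cdot 9 = \left(- \frac{2}{11}\right) 9 = - \frac{18}{11}$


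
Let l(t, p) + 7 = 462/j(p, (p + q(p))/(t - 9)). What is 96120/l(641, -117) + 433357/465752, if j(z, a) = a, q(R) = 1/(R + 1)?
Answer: -16940518359091/451981110616 ≈ -37.481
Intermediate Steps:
q(R) = 1/(1 + R)
l(t, p) = -7 + 462*(-9 + t)/(p + 1/(1 + p)) (l(t, p) = -7 + 462/(((p + 1/(1 + p))/(t - 9))) = -7 + 462/(((p + 1/(1 + p))/(-9 + t))) = -7 + 462*((-9 + t)/(p + 1/(1 + p))) = -7 + 462*(-9 + t)/(p + 1/(1 + p)))
96120/l(641, -117) + 433357/465752 = 96120/((7*(-595 - 1*(-117)² - 595*(-117) + 66*641 + 66*(-117)*641)/(1 - 117 + (-117)²))) + 433357/465752 = 96120/((7*(-595 - 1*13689 + 69615 + 42306 - 4949802)/(1 - 117 + 13689))) + 433357*(1/465752) = 96120/((7*(-595 - 13689 + 69615 + 42306 - 4949802)/13573)) + 433357/465752 = 96120/((7*(1/13573)*(-4852165))) + 433357/465752 = 96120/(-4852165/1939) + 433357/465752 = 96120*(-1939/4852165) + 433357/465752 = -37275336/970433 + 433357/465752 = -16940518359091/451981110616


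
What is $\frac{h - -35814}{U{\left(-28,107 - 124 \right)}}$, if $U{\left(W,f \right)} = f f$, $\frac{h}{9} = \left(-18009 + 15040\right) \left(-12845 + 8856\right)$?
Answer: $\frac{106625883}{289} \approx 3.6895 \cdot 10^{5}$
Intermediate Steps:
$h = 106590069$ ($h = 9 \left(-18009 + 15040\right) \left(-12845 + 8856\right) = 9 \left(\left(-2969\right) \left(-3989\right)\right) = 9 \cdot 11843341 = 106590069$)
$U{\left(W,f \right)} = f^{2}$
$\frac{h - -35814}{U{\left(-28,107 - 124 \right)}} = \frac{106590069 - -35814}{\left(107 - 124\right)^{2}} = \frac{106590069 + 35814}{\left(107 - 124\right)^{2}} = \frac{106625883}{\left(-17\right)^{2}} = \frac{106625883}{289}$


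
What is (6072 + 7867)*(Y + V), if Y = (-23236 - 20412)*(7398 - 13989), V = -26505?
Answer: 4009657376757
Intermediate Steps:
Y = 287683968 (Y = -43648*(-6591) = 287683968)
(6072 + 7867)*(Y + V) = (6072 + 7867)*(287683968 - 26505) = 13939*287657463 = 4009657376757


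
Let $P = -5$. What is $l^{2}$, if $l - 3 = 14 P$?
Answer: $4489$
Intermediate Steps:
$l = -67$ ($l = 3 + 14 \left(-5\right) = 3 - 70 = -67$)
$l^{2} = \left(-67\right)^{2} = 4489$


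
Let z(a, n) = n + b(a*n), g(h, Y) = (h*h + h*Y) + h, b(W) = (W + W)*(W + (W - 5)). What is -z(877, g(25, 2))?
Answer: -1507486701700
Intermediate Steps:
b(W) = 2*W*(-5 + 2*W) (b(W) = (2*W)*(W + (-5 + W)) = (2*W)*(-5 + 2*W) = 2*W*(-5 + 2*W))
g(h, Y) = h + h² + Y*h (g(h, Y) = (h² + Y*h) + h = h + h² + Y*h)
z(a, n) = n + 2*a*n*(-5 + 2*a*n) (z(a, n) = n + 2*(a*n)*(-5 + 2*(a*n)) = n + 2*(a*n)*(-5 + 2*a*n) = n + 2*a*n*(-5 + 2*a*n))
-z(877, g(25, 2)) = -25*(1 + 2 + 25)*(1 + 2*877*(-5 + 2*877*(25*(1 + 2 + 25)))) = -25*28*(1 + 2*877*(-5 + 2*877*(25*28))) = -700*(1 + 2*877*(-5 + 2*877*700)) = -700*(1 + 2*877*(-5 + 1227800)) = -700*(1 + 2*877*1227795) = -700*(1 + 2153552430) = -700*2153552431 = -1*1507486701700 = -1507486701700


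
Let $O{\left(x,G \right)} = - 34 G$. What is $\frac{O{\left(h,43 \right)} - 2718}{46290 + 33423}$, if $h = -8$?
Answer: $- \frac{4180}{79713} \approx -0.052438$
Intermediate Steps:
$\frac{O{\left(h,43 \right)} - 2718}{46290 + 33423} = \frac{\left(-34\right) 43 - 2718}{46290 + 33423} = \frac{-1462 - 2718}{79713} = \left(-4180\right) \frac{1}{79713} = - \frac{4180}{79713}$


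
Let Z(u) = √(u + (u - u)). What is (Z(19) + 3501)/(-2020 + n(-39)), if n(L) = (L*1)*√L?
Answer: -(3501 + √19)/(2020 + 39*I*√39) ≈ -1.7105 + 0.20623*I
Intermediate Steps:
Z(u) = √u (Z(u) = √(u + 0) = √u)
n(L) = L^(3/2) (n(L) = L*√L = L^(3/2))
(Z(19) + 3501)/(-2020 + n(-39)) = (√19 + 3501)/(-2020 + (-39)^(3/2)) = (3501 + √19)/(-2020 - 39*I*√39)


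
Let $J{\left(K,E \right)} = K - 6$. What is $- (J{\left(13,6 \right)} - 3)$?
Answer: $-4$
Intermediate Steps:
$J{\left(K,E \right)} = -6 + K$ ($J{\left(K,E \right)} = K - 6 = -6 + K$)
$- (J{\left(13,6 \right)} - 3) = - (\left(-6 + 13\right) - 3) = - (7 - 3) = \left(-1\right) 4 = -4$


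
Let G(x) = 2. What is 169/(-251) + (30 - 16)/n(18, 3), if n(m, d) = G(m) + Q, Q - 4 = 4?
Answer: 912/1255 ≈ 0.72669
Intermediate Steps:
Q = 8 (Q = 4 + 4 = 8)
n(m, d) = 10 (n(m, d) = 2 + 8 = 10)
169/(-251) + (30 - 16)/n(18, 3) = 169/(-251) + (30 - 16)/10 = 169*(-1/251) + 14*(1/10) = -169/251 + 7/5 = 912/1255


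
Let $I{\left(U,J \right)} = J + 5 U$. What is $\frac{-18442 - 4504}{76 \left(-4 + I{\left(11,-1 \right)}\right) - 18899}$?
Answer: $\frac{3278}{2157} \approx 1.5197$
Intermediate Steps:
$\frac{-18442 - 4504}{76 \left(-4 + I{\left(11,-1 \right)}\right) - 18899} = \frac{-18442 - 4504}{76 \left(-4 + \left(-1 + 5 \cdot 11\right)\right) - 18899} = - \frac{22946}{76 \left(-4 + \left(-1 + 55\right)\right) - 18899} = - \frac{22946}{76 \left(-4 + 54\right) - 18899} = - \frac{22946}{76 \cdot 50 - 18899} = - \frac{22946}{3800 - 18899} = - \frac{22946}{-15099} = \left(-22946\right) \left(- \frac{1}{15099}\right) = \frac{3278}{2157}$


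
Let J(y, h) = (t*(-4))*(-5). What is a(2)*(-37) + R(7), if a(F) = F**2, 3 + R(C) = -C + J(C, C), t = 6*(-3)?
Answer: -518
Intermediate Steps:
t = -18
J(y, h) = -360 (J(y, h) = -18*(-4)*(-5) = 72*(-5) = -360)
R(C) = -363 - C (R(C) = -3 + (-C - 360) = -3 + (-360 - C) = -363 - C)
a(2)*(-37) + R(7) = 2**2*(-37) + (-363 - 1*7) = 4*(-37) + (-363 - 7) = -148 - 370 = -518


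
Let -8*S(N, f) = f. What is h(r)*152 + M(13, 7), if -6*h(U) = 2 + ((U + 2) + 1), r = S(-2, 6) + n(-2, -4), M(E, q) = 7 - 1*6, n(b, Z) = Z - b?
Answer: -56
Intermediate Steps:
S(N, f) = -f/8
M(E, q) = 1 (M(E, q) = 7 - 6 = 1)
r = -11/4 (r = -1/8*6 + (-4 - 1*(-2)) = -3/4 + (-4 + 2) = -3/4 - 2 = -11/4 ≈ -2.7500)
h(U) = -5/6 - U/6 (h(U) = -(2 + ((U + 2) + 1))/6 = -(2 + ((2 + U) + 1))/6 = -(2 + (3 + U))/6 = -(5 + U)/6 = -5/6 - U/6)
h(r)*152 + M(13, 7) = (-5/6 - 1/6*(-11/4))*152 + 1 = (-5/6 + 11/24)*152 + 1 = -3/8*152 + 1 = -57 + 1 = -56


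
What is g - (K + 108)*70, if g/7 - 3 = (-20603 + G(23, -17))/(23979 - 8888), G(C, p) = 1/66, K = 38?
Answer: -10167783773/996006 ≈ -10209.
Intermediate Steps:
G(C, p) = 1/66
g = 11397547/996006 (g = 21 + 7*((-20603 + 1/66)/(23979 - 8888)) = 21 + 7*(-1359797/66/15091) = 21 + 7*(-1359797/66*1/15091) = 21 + 7*(-1359797/996006) = 21 - 9518579/996006 = 11397547/996006 ≈ 11.443)
g - (K + 108)*70 = 11397547/996006 - (38 + 108)*70 = 11397547/996006 - 146*70 = 11397547/996006 - 1*10220 = 11397547/996006 - 10220 = -10167783773/996006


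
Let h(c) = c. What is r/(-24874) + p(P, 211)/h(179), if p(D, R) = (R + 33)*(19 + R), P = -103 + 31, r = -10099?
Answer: 1397736601/4452446 ≈ 313.93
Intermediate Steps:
P = -72
p(D, R) = (19 + R)*(33 + R) (p(D, R) = (33 + R)*(19 + R) = (19 + R)*(33 + R))
r/(-24874) + p(P, 211)/h(179) = -10099/(-24874) + (627 + 211² + 52*211)/179 = -10099*(-1/24874) + (627 + 44521 + 10972)*(1/179) = 10099/24874 + 56120*(1/179) = 10099/24874 + 56120/179 = 1397736601/4452446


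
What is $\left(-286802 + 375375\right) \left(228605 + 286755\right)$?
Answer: $45646981280$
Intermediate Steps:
$\left(-286802 + 375375\right) \left(228605 + 286755\right) = 88573 \cdot 515360 = 45646981280$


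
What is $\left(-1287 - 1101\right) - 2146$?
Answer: $-4534$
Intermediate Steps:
$\left(-1287 - 1101\right) - 2146 = -2388 - 2146 = -4534$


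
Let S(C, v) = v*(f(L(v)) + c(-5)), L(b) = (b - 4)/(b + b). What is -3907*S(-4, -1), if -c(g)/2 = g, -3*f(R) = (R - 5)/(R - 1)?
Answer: 371165/9 ≈ 41241.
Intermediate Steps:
L(b) = (-4 + b)/(2*b) (L(b) = (-4 + b)/((2*b)) = (-4 + b)*(1/(2*b)) = (-4 + b)/(2*b))
f(R) = -(-5 + R)/(3*(-1 + R)) (f(R) = -(R - 5)/(3*(R - 1)) = -(-5 + R)/(3*(-1 + R)))
c(g) = -2*g
S(C, v) = v*(10 + (5 - (-4 + v)/(2*v))/(3*(-1 + (-4 + v)/(2*v)))) (S(C, v) = v*((5 - (-4 + v)/(2*v))/(3*(-1 + (-4 + v)/(2*v))) - 2*(-5)) = v*((5 - (-4 + v)/(2*v))/(3*(-1 + (-4 + v)/(2*v))) + 10) = v*(10 + (5 - (-4 + v)/(2*v))/(3*(-1 + (-4 + v)/(2*v)))))
-3907*S(-4, -1) = -3907*(-1)*(116 + 21*(-1))/(3*(4 - 1)) = -3907*(-1)*(116 - 21)/(3*3) = -3907*(-1)*95/(3*3) = -3907*(-95/9) = 371165/9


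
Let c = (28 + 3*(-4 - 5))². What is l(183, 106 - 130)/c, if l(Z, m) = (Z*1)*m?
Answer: -4392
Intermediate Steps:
l(Z, m) = Z*m
c = 1 (c = (28 + 3*(-9))² = (28 - 27)² = 1² = 1)
l(183, 106 - 130)/c = (183*(106 - 130))/1 = (183*(-24))*1 = -4392*1 = -4392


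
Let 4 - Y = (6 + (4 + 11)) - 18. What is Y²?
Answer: 1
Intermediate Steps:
Y = 1 (Y = 4 - ((6 + (4 + 11)) - 18) = 4 - ((6 + 15) - 18) = 4 - (21 - 18) = 4 - 1*3 = 4 - 3 = 1)
Y² = 1² = 1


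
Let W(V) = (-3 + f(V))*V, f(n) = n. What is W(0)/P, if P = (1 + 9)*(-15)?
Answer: 0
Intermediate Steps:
P = -150 (P = 10*(-15) = -150)
W(V) = V*(-3 + V) (W(V) = (-3 + V)*V = V*(-3 + V))
W(0)/P = (0*(-3 + 0))/(-150) = (0*(-3))*(-1/150) = 0*(-1/150) = 0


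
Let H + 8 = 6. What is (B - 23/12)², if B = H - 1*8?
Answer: 20449/144 ≈ 142.01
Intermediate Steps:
H = -2 (H = -8 + 6 = -2)
B = -10 (B = -2 - 1*8 = -2 - 8 = -10)
(B - 23/12)² = (-10 - 23/12)² = (-143/12)² = 20449/144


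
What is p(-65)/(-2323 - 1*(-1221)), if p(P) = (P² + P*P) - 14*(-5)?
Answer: -4260/551 ≈ -7.7314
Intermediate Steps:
p(P) = 70 + 2*P² (p(P) = (P² + P²) + 70 = 2*P² + 70 = 70 + 2*P²)
p(-65)/(-2323 - 1*(-1221)) = (70 + 2*(-65)²)/(-2323 - 1*(-1221)) = (70 + 2*4225)/(-2323 + 1221) = (70 + 8450)/(-1102) = 8520*(-1/1102) = -4260/551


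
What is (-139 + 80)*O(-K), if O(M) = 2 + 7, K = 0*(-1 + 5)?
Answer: -531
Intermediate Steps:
K = 0 (K = 0*4 = 0)
O(M) = 9
(-139 + 80)*O(-K) = (-139 + 80)*9 = -59*9 = -531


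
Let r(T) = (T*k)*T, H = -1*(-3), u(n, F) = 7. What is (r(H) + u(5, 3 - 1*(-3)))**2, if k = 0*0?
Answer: 49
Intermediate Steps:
H = 3
k = 0
r(T) = 0 (r(T) = (T*0)*T = 0*T = 0)
(r(H) + u(5, 3 - 1*(-3)))**2 = (0 + 7)**2 = 7**2 = 49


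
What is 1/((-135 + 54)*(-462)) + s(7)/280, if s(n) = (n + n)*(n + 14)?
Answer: 392941/374220 ≈ 1.0500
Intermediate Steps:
s(n) = 2*n*(14 + n) (s(n) = (2*n)*(14 + n) = 2*n*(14 + n))
1/((-135 + 54)*(-462)) + s(7)/280 = 1/((-135 + 54)*(-462)) + (2*7*(14 + 7))/280 = -1/462/(-81) + (2*7*21)*(1/280) = -1/81*(-1/462) + 294*(1/280) = 1/37422 + 21/20 = 392941/374220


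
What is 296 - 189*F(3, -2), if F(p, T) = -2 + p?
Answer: 107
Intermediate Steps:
296 - 189*F(3, -2) = 296 - 189*(-2 + 3) = 296 - 189*1 = 296 - 189 = 107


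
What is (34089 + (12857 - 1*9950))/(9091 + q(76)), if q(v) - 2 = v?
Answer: 36996/9169 ≈ 4.0349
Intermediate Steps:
q(v) = 2 + v
(34089 + (12857 - 1*9950))/(9091 + q(76)) = (34089 + (12857 - 1*9950))/(9091 + (2 + 76)) = (34089 + (12857 - 9950))/(9091 + 78) = (34089 + 2907)/9169 = 36996*(1/9169) = 36996/9169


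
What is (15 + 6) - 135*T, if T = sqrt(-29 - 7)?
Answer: 21 - 810*I ≈ 21.0 - 810.0*I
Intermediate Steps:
T = 6*I (T = sqrt(-36) = 6*I ≈ 6.0*I)
(15 + 6) - 135*T = (15 + 6) - 810*I = 21 - 810*I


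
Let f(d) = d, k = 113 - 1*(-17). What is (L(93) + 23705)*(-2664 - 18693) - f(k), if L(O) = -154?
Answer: -502978837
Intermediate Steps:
k = 130 (k = 113 + 17 = 130)
(L(93) + 23705)*(-2664 - 18693) - f(k) = (-154 + 23705)*(-2664 - 18693) - 1*130 = 23551*(-21357) - 130 = -502978707 - 130 = -502978837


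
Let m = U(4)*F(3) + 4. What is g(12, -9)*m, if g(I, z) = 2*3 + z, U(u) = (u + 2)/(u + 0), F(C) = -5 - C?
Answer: 24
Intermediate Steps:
U(u) = (2 + u)/u
g(I, z) = 6 + z
m = -8 (m = ((2 + 4)/4)*(-5 - 1*3) + 4 = ((¼)*6)*(-5 - 3) + 4 = (3/2)*(-8) + 4 = -12 + 4 = -8)
g(12, -9)*m = (6 - 9)*(-8) = -3*(-8) = 24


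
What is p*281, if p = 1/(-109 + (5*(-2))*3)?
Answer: -281/139 ≈ -2.0216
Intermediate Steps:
p = -1/139 (p = 1/(-109 - 10*3) = 1/(-109 - 30) = 1/(-139) = -1/139 ≈ -0.0071942)
p*281 = -1/139*281 = -281/139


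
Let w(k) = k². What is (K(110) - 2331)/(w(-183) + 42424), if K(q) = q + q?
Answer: -2111/75913 ≈ -0.027808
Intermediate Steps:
K(q) = 2*q
(K(110) - 2331)/(w(-183) + 42424) = (2*110 - 2331)/((-183)² + 42424) = (220 - 2331)/(33489 + 42424) = -2111/75913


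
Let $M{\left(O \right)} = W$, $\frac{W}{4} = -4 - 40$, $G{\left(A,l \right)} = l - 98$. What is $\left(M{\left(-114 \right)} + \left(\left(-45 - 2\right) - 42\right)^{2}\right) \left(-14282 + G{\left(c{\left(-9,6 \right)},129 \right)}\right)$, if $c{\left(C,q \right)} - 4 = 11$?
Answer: $-110373995$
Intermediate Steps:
$c{\left(C,q \right)} = 15$ ($c{\left(C,q \right)} = 4 + 11 = 15$)
$G{\left(A,l \right)} = -98 + l$ ($G{\left(A,l \right)} = l - 98 = -98 + l$)
$W = -176$ ($W = 4 \left(-4 - 40\right) = 4 \left(-44\right) = -176$)
$M{\left(O \right)} = -176$
$\left(M{\left(-114 \right)} + \left(\left(-45 - 2\right) - 42\right)^{2}\right) \left(-14282 + G{\left(c{\left(-9,6 \right)},129 \right)}\right) = \left(-176 + \left(\left(-45 - 2\right) - 42\right)^{2}\right) \left(-14282 + \left(-98 + 129\right)\right) = \left(-176 + \left(\left(-45 - 2\right) - 42\right)^{2}\right) \left(-14282 + 31\right) = \left(-176 + \left(-47 - 42\right)^{2}\right) \left(-14251\right) = \left(-176 + \left(-89\right)^{2}\right) \left(-14251\right) = \left(-176 + 7921\right) \left(-14251\right) = 7745 \left(-14251\right) = -110373995$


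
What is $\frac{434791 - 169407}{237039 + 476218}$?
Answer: $\frac{265384}{713257} \approx 0.37207$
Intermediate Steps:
$\frac{434791 - 169407}{237039 + 476218} = \frac{434791 - 169407}{713257} = \left(434791 - 169407\right) \frac{1}{713257} = 265384 \cdot \frac{1}{713257} = \frac{265384}{713257}$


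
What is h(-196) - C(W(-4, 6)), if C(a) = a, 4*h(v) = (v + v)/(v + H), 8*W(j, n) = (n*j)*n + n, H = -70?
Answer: 1339/76 ≈ 17.618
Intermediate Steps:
W(j, n) = n/8 + j*n**2/8 (W(j, n) = ((n*j)*n + n)/8 = ((j*n)*n + n)/8 = (j*n**2 + n)/8 = (n + j*n**2)/8 = n/8 + j*n**2/8)
h(v) = v/(2*(-70 + v)) (h(v) = ((v + v)/(v - 70))/4 = ((2*v)/(-70 + v))/4 = (2*v/(-70 + v))/4 = v/(2*(-70 + v)))
h(-196) - C(W(-4, 6)) = (1/2)*(-196)/(-70 - 196) - 6*(1 - 4*6)/8 = (1/2)*(-196)/(-266) - 6*(1 - 24)/8 = (1/2)*(-196)*(-1/266) - 6*(-23)/8 = 7/19 - 1*(-69/4) = 7/19 + 69/4 = 1339/76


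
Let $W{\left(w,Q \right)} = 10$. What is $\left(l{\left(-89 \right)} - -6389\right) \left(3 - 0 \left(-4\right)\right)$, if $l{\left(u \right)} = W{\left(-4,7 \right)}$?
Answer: $19197$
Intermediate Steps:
$l{\left(u \right)} = 10$
$\left(l{\left(-89 \right)} - -6389\right) \left(3 - 0 \left(-4\right)\right) = \left(10 - -6389\right) \left(3 - 0 \left(-4\right)\right) = \left(10 + 6389\right) \left(3 - 0\right) = 6399 \left(3 + 0\right) = 6399 \cdot 3 = 19197$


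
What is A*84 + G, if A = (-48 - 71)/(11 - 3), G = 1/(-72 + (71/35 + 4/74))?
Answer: -226269547/181086 ≈ -1249.5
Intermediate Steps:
G = -1295/90543 (G = 1/(-72 + (71*(1/35) + 4*(1/74))) = 1/(-72 + (71/35 + 2/37)) = 1/(-72 + 2697/1295) = 1/(-90543/1295) = -1295/90543 ≈ -0.014303)
A = -119/8 ≈ -14.875
A*84 + G = -119/8*84 - 1295/90543 = -2499/2 - 1295/90543 = -226269547/181086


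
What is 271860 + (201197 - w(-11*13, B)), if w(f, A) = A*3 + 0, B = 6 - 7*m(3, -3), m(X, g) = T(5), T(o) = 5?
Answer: 473144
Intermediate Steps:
m(X, g) = 5
B = -29 (B = 6 - 7*5 = 6 - 35 = -29)
w(f, A) = 3*A (w(f, A) = 3*A + 0 = 3*A)
271860 + (201197 - w(-11*13, B)) = 271860 + (201197 - 3*(-29)) = 271860 + (201197 - 1*(-87)) = 271860 + (201197 + 87) = 271860 + 201284 = 473144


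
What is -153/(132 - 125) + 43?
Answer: 148/7 ≈ 21.143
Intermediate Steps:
-153/(132 - 125) + 43 = -153/7 + 43 = 148/7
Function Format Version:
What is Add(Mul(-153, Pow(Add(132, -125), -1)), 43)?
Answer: Rational(148, 7) ≈ 21.143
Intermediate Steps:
Add(Mul(-153, Pow(Add(132, -125), -1)), 43) = Add(Mul(-153, Pow(7, -1)), 43) = Add(Mul(-153, Rational(1, 7)), 43) = Add(Rational(-153, 7), 43) = Rational(148, 7)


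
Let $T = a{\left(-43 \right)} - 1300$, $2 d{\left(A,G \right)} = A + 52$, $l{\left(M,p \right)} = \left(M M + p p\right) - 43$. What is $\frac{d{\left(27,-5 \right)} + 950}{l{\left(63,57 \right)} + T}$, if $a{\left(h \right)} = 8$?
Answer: $\frac{1979}{11766} \approx 0.1682$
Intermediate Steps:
$l{\left(M,p \right)} = -43 + M^{2} + p^{2}$ ($l{\left(M,p \right)} = \left(M^{2} + p^{2}\right) - 43 = -43 + M^{2} + p^{2}$)
$d{\left(A,G \right)} = 26 + \frac{A}{2}$ ($d{\left(A,G \right)} = \frac{A + 52}{2} = \frac{52 + A}{2} = 26 + \frac{A}{2}$)
$T = -1292$ ($T = 8 - 1300 = -1292$)
$\frac{d{\left(27,-5 \right)} + 950}{l{\left(63,57 \right)} + T} = \frac{\left(26 + \frac{1}{2} \cdot 27\right) + 950}{\left(-43 + 63^{2} + 57^{2}\right) - 1292} = \frac{\left(26 + \frac{27}{2}\right) + 950}{\left(-43 + 3969 + 3249\right) - 1292} = \frac{\frac{79}{2} + 950}{7175 - 1292} = \frac{1979}{2 \cdot 5883} = \frac{1979}{2} \cdot \frac{1}{5883} = \frac{1979}{11766}$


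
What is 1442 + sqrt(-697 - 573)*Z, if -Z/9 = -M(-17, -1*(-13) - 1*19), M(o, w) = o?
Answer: 1442 - 153*I*sqrt(1270) ≈ 1442.0 - 5452.5*I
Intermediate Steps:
Z = -153 (Z = -(-9)*(-17) = -9*17 = -153)
1442 + sqrt(-697 - 573)*Z = 1442 + sqrt(-697 - 573)*(-153) = 1442 + sqrt(-1270)*(-153) = 1442 + (I*sqrt(1270))*(-153) = 1442 - 153*I*sqrt(1270)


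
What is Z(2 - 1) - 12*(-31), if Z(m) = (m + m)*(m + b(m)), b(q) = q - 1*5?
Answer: 366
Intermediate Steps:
b(q) = -5 + q (b(q) = q - 5 = -5 + q)
Z(m) = 2*m*(-5 + 2*m) (Z(m) = (m + m)*(m + (-5 + m)) = (2*m)*(-5 + 2*m) = 2*m*(-5 + 2*m))
Z(2 - 1) - 12*(-31) = 2*(2 - 1)*(-5 + 2*(2 - 1)) - 12*(-31) = 2*1*(-5 + 2*1) + 372 = 2*1*(-5 + 2) + 372 = 2*1*(-3) + 372 = -6 + 372 = 366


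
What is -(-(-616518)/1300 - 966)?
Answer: 319641/650 ≈ 491.76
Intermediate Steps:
-(-(-616518)/1300 - 966) = -(-882*(-699/1300) - 966) = -(308259/650 - 966) = -1*(-319641/650) = 319641/650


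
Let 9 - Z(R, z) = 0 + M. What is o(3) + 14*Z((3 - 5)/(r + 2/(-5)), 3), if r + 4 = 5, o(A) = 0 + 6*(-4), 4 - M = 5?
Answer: 116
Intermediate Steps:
M = -1 (M = 4 - 1*5 = 4 - 5 = -1)
o(A) = -24 (o(A) = 0 - 24 = -24)
r = 1 (r = -4 + 5 = 1)
Z(R, z) = 10 (Z(R, z) = 9 - (0 - 1) = 9 - 1*(-1) = 9 + 1 = 10)
o(3) + 14*Z((3 - 5)/(r + 2/(-5)), 3) = -24 + 14*10 = -24 + 140 = 116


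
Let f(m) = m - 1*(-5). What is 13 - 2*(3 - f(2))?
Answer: 21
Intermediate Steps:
f(m) = 5 + m (f(m) = m + 5 = 5 + m)
13 - 2*(3 - f(2)) = 13 - 2*(3 - (5 + 2)) = 13 - 2*(3 - 1*7) = 13 - 2*(3 - 7) = 13 - 2*(-4) = 13 + 8 = 21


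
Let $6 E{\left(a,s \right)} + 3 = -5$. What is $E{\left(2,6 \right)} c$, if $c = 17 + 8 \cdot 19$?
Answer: $- \frac{676}{3} \approx -225.33$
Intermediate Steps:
$E{\left(a,s \right)} = - \frac{4}{3}$ ($E{\left(a,s \right)} = - \frac{1}{2} + \frac{1}{6} \left(-5\right) = - \frac{1}{2} - \frac{5}{6} = - \frac{4}{3}$)
$c = 169$ ($c = 17 + 152 = 169$)
$E{\left(2,6 \right)} c = \left(- \frac{4}{3}\right) 169 = - \frac{676}{3}$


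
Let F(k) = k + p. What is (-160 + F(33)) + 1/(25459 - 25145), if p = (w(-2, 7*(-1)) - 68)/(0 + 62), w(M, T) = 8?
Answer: -1245607/9734 ≈ -127.96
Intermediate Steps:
p = -30/31 (p = (8 - 68)/(0 + 62) = -60/62 = -60*1/62 = -30/31 ≈ -0.96774)
F(k) = -30/31 + k (F(k) = k - 30/31 = -30/31 + k)
(-160 + F(33)) + 1/(25459 - 25145) = (-160 + (-30/31 + 33)) + 1/(25459 - 25145) = (-160 + 993/31) + 1/314 = -3967/31 + 1/314 = -1245607/9734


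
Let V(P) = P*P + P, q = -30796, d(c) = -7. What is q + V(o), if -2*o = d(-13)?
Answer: -123121/4 ≈ -30780.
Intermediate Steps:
o = 7/2 (o = -½*(-7) = 7/2 ≈ 3.5000)
V(P) = P + P² (V(P) = P² + P = P + P²)
q + V(o) = -30796 + 7*(1 + 7/2)/2 = -30796 + (7/2)*(9/2) = -30796 + 63/4 = -123121/4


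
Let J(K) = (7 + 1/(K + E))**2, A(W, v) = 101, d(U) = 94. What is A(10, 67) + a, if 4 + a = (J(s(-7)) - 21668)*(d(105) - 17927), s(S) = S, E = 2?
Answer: 9639523577/25 ≈ 3.8558e+8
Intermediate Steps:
J(K) = (7 + 1/(2 + K))**2 (J(K) = (7 + 1/(K + 2))**2 = (7 + 1/(2 + K))**2)
a = 9639521052/25 (a = -4 + ((15 + 7*(-7))**2/(2 - 7)**2 - 21668)*(94 - 17927) = -4 + ((15 - 49)**2/(-5)**2 - 21668)*(-17833) = -4 + ((1/25)*(-34)**2 - 21668)*(-17833) = -4 + ((1/25)*1156 - 21668)*(-17833) = -4 + (1156/25 - 21668)*(-17833) = -4 - 540544/25*(-17833) = -4 + 9639521152/25 = 9639521052/25 ≈ 3.8558e+8)
A(10, 67) + a = 101 + 9639521052/25 = 9639523577/25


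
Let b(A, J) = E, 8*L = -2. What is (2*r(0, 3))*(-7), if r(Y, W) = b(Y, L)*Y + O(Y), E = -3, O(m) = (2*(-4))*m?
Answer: 0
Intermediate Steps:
O(m) = -8*m
L = -¼ (L = (⅛)*(-2) = -¼ ≈ -0.25000)
b(A, J) = -3
r(Y, W) = -11*Y (r(Y, W) = -3*Y - 8*Y = -11*Y)
(2*r(0, 3))*(-7) = (2*(-11*0))*(-7) = (2*0)*(-7) = 0*(-7) = 0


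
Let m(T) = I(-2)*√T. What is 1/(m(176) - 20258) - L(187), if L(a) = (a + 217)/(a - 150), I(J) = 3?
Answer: -82898140733/7592122130 - 3*√11/102596245 ≈ -10.919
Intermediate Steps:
L(a) = (217 + a)/(-150 + a)
m(T) = 3*√T
1/(m(176) - 20258) - L(187) = 1/(3*√176 - 20258) - (217 + 187)/(-150 + 187) = 1/(3*(4*√11) - 20258) - 404/37 = 1/(12*√11 - 20258) - 404/37 = 1/(-20258 + 12*√11) - 1*404/37 = 1/(-20258 + 12*√11) - 404/37 = -404/37 + 1/(-20258 + 12*√11)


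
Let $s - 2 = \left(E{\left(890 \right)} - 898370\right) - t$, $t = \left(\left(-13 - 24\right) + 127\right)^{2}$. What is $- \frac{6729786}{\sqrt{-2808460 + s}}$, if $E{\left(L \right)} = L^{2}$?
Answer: $\frac{1121631 i \sqrt{730707}}{243569} \approx 3936.4 i$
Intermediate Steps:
$t = 8100$ ($t = \left(\left(-13 - 24\right) + 127\right)^{2} = \left(-37 + 127\right)^{2} = 90^{2} = 8100$)
$s = -114368$ ($s = 2 - \left(906470 - 792100\right) = 2 + \left(\left(792100 - 898370\right) - 8100\right) = 2 - 114370 = -114368$)
$- \frac{6729786}{\sqrt{-2808460 + s}} = - \frac{6729786}{\sqrt{-2808460 - 114368}} = - \frac{6729786}{\sqrt{-2922828}} = - \frac{6729786}{2 i \sqrt{730707}} = - 6729786 \left(- \frac{i \sqrt{730707}}{1461414}\right) = \frac{1121631 i \sqrt{730707}}{243569}$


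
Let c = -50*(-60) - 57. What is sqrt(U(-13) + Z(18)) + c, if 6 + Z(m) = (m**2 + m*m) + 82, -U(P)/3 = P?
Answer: 2943 + sqrt(763) ≈ 2970.6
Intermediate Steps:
U(P) = -3*P
Z(m) = 76 + 2*m**2 (Z(m) = -6 + ((m**2 + m*m) + 82) = -6 + ((m**2 + m**2) + 82) = -6 + (2*m**2 + 82) = -6 + (82 + 2*m**2) = 76 + 2*m**2)
c = 2943 (c = 3000 - 57 = 2943)
sqrt(U(-13) + Z(18)) + c = sqrt(-3*(-13) + (76 + 2*18**2)) + 2943 = sqrt(39 + (76 + 2*324)) + 2943 = sqrt(39 + (76 + 648)) + 2943 = sqrt(39 + 724) + 2943 = sqrt(763) + 2943 = 2943 + sqrt(763)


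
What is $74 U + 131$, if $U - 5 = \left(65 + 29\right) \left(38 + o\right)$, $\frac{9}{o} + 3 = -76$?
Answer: $\frac{20858887}{79} \approx 2.6404 \cdot 10^{5}$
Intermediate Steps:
$o = - \frac{9}{79}$ ($o = \frac{9}{-3 - 76} = \frac{9}{-79} = 9 \left(- \frac{1}{79}\right) = - \frac{9}{79} \approx -0.11392$)
$U = \frac{281737}{79}$ ($U = 5 + \left(65 + 29\right) \left(38 - \frac{9}{79}\right) = 5 + 94 \cdot \frac{2993}{79} = 5 + \frac{281342}{79} = \frac{281737}{79} \approx 3566.3$)
$74 U + 131 = 74 \cdot \frac{281737}{79} + 131 = \frac{20848538}{79} + 131 = \frac{20858887}{79}$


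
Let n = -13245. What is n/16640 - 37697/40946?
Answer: -116960785/68134144 ≈ -1.7166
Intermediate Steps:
n/16640 - 37697/40946 = -13245/16640 - 37697/40946 = -13245*1/16640 - 37697*1/40946 = -2649/3328 - 37697/40946 = -116960785/68134144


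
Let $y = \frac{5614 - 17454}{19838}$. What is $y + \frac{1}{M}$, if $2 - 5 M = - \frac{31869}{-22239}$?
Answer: $\frac{114255325}{13896519} \approx 8.2219$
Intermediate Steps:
$M = \frac{1401}{12355}$ ($M = \frac{2}{5} - \frac{\left(-31869\right) \frac{1}{-22239}}{5} = \frac{2}{5} - \frac{\left(-31869\right) \left(- \frac{1}{22239}\right)}{5} = \frac{2}{5} - \frac{3541}{12355} = \frac{1401}{12355} \approx 0.1134$)
$y = - \frac{5920}{9919}$ ($y = \left(5614 - 17454\right) \frac{1}{19838} = \left(-11840\right) \frac{1}{19838} = - \frac{5920}{9919} \approx -0.59683$)
$y + \frac{1}{M} = - \frac{5920}{9919} + \frac{1}{\frac{1401}{12355}} = - \frac{5920}{9919} + \frac{12355}{1401} = \frac{114255325}{13896519}$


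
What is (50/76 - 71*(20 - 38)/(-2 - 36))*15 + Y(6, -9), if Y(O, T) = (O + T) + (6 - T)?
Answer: -18339/38 ≈ -482.61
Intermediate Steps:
Y(O, T) = 6 + O
(50/76 - 71*(20 - 38)/(-2 - 36))*15 + Y(6, -9) = (50/76 - 71*(20 - 38)/(-2 - 36))*15 + (6 + 6) = (50*(1/76) - 71/((-38/(-18))))*15 + 12 = (25/38 - 71/((-38*(-1/18))))*15 + 12 = (25/38 - 71/19/9)*15 + 12 = (25/38 - 71*9/19)*15 + 12 = (25/38 - 639/19)*15 + 12 = -1253/38*15 + 12 = -18795/38 + 12 = -18339/38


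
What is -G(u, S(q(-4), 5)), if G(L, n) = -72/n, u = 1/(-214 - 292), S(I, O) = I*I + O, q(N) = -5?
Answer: 12/5 ≈ 2.4000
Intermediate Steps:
S(I, O) = O + I² (S(I, O) = I² + O = O + I²)
u = -1/506 (u = 1/(-506) = -1/506 ≈ -0.0019763)
-G(u, S(q(-4), 5)) = -(-72)/(5 + (-5)²) = -(-72)/(5 + 25) = -(-72)/30 = -1*(-12/5) = 12/5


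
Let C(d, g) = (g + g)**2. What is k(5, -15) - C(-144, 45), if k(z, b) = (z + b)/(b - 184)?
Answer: -1611890/199 ≈ -8100.0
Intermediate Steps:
k(z, b) = (b + z)/(-184 + b)
C(d, g) = 4*g**2 (C(d, g) = (2*g)**2 = 4*g**2)
k(5, -15) - C(-144, 45) = (-15 + 5)/(-184 - 15) - 4*45**2 = -10/(-199) - 4*2025 = -1/199*(-10) - 1*8100 = 10/199 - 8100 = -1611890/199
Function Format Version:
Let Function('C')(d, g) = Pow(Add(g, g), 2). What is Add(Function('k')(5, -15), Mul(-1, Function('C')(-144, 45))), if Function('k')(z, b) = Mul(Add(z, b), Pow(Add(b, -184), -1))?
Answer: Rational(-1611890, 199) ≈ -8100.0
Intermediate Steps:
Function('k')(z, b) = Mul(Pow(Add(-184, b), -1), Add(b, z)) (Function('k')(z, b) = Mul(Add(b, z), Pow(Add(-184, b), -1)) = Mul(Pow(Add(-184, b), -1), Add(b, z)))
Function('C')(d, g) = Mul(4, Pow(g, 2)) (Function('C')(d, g) = Pow(Mul(2, g), 2) = Mul(4, Pow(g, 2)))
Add(Function('k')(5, -15), Mul(-1, Function('C')(-144, 45))) = Add(Mul(Pow(Add(-184, -15), -1), Add(-15, 5)), Mul(-1, Mul(4, Pow(45, 2)))) = Add(Mul(Pow(-199, -1), -10), Mul(-1, Mul(4, 2025))) = Add(Mul(Rational(-1, 199), -10), Mul(-1, 8100)) = Add(Rational(10, 199), -8100) = Rational(-1611890, 199)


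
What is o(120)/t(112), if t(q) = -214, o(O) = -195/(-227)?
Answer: -195/48578 ≈ -0.0040142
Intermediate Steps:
o(O) = 195/227 (o(O) = -195*(-1/227) = 195/227)
o(120)/t(112) = (195/227)/(-214) = (195/227)*(-1/214) = -195/48578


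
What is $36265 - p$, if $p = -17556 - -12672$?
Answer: $41149$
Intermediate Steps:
$p = -4884$ ($p = -17556 + 12672 = -4884$)
$36265 - p = 36265 - -4884 = 36265 + 4884 = 41149$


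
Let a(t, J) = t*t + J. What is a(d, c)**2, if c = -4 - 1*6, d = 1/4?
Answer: 25281/256 ≈ 98.754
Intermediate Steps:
d = 1/4 ≈ 0.25000
c = -10 (c = -4 - 6 = -10)
a(t, J) = J + t**2 (a(t, J) = t**2 + J = J + t**2)
a(d, c)**2 = (-10 + (1/4)**2)**2 = (-10 + 1/16)**2 = (-159/16)**2 = 25281/256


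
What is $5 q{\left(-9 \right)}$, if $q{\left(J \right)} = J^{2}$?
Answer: $405$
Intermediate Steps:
$5 q{\left(-9 \right)} = 5 \left(-9\right)^{2} = 5 \cdot 81 = 405$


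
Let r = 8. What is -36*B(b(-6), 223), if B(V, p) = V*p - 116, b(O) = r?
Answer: -60048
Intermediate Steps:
b(O) = 8
B(V, p) = -116 + V*p
-36*B(b(-6), 223) = -36*(-116 + 8*223) = -36*(-116 + 1784) = -36*1668 = -60048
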